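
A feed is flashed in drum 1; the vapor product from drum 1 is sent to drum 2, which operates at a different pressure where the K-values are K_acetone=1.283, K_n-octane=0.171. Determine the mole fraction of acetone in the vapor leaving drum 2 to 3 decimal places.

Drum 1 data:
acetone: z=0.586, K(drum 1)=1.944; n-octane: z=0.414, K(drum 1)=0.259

Drum 1:
Let ψ₁ = V/F and solve Σ zᵢ(Kᵢ−1)/(1+ψ₁(Kᵢ−1)) = 0.
Feasibility: ΣzᵢKᵢ = 1.246, Σzᵢ/Kᵢ = 1.900 — both > 1, two phases present.
Binary case is linear: z₁(K₁−1)(1+ψ₁(K₂−1)) + z₂(K₂−1)(1+ψ₁(K₁−1)) = 0
⇒ ψ₁ = [z₁(K₁−1)+z₂(K₂−1)] / [−(K₁−1)(K₂−1)] = 0.2464/0.6995 = 0.352
Drum-1 compositions:
  acetone: x = 0.440, y = 0.855
  n-octane: x = 0.560, y = 0.145
Drum-2 feed = drum-1 vapor: z₂ = (0.8549, 0.1451).
Drum 2:
Material balance + equilibrium reduce to Σ zᵢ(Kᵢ−1)/(1+ψ₂(Kᵢ−1)) = 0.
Feasibility: ΣzᵢKᵢ = 1.122, Σzᵢ/Kᵢ = 1.515 — both > 1, two phases present.
Binary case is linear: z₁(K₁−1)(1+ψ₂(K₂−1)) + z₂(K₂−1)(1+ψ₂(K₁−1)) = 0
⇒ ψ₂ = [z₁(K₁−1)+z₂(K₂−1)] / [−(K₁−1)(K₂−1)] = 0.1216/0.2346 = 0.519
  acetone: x = 0.746, y = 0.956
  n-octane: x = 0.254, y = 0.044

y_acetone (drum 2) = 0.956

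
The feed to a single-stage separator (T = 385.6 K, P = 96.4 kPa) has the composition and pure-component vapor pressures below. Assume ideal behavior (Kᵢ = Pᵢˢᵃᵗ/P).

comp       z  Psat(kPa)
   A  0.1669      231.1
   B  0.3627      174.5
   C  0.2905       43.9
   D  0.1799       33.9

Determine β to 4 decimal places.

β = 0.4215

Raoult's law: Kᵢ = Pᵢˢᵃᵗ/P = Pᵢˢᵃᵗ/96.4.
  K_A = 231.1/96.4 = 2.397303, K_B = 174.5/96.4 = 1.810166, K_C = 43.9/96.4 = 0.455394, K_D = 33.9/96.4 = 0.351660
Material balance + equilibrium reduce to Σ zᵢ(Kᵢ−1)/(1+β(Kᵢ−1)) = 0.
Feasibility: ΣzᵢKᵢ = 1.2522, Σzᵢ/Kᵢ = 1.4195 — both > 1, two phases present.
Iterate (Newton) starting at β = 0.55:
  β = 0.5500: g = -0.07200, g' = -0.5764 → β = 0.4251
  β = 0.4251: g = -0.00200, g' = -0.5500 → β = 0.4215
Converged at β = 0.4215.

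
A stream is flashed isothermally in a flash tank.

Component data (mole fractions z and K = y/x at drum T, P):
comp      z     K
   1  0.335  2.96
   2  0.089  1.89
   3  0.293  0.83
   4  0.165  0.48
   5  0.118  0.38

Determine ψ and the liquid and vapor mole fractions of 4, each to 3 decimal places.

ψ = 0.709, x_4 = 0.261, y_4 = 0.126

Rachford–Rice: g(ψ) = Σ zᵢ(Kᵢ−1)/(1+ψ(Kᵢ−1)) = 0.
Check two-phase: ΣzᵢKᵢ = 1.527 > 1 and Σzᵢ/Kᵢ = 1.168 > 1, so g(0) = 0.527 > 0 and g(1) = -0.168 < 0.
Newton–Raphson from ψ = 0.55:
  ψ = 0.550: g = 0.0830, g' = -0.532 → ψ = 0.706
  ψ = 0.706: g = 0.0018, g' = -0.519 → ψ = 0.709
Converged at ψ = 0.709.
Compositions from xᵢ = zᵢ/(1+ψ(Kᵢ−1)), yᵢ = Kᵢxᵢ:
  1: x = 0.140, y = 0.415
  2: x = 0.055, y = 0.103
  3: x = 0.333, y = 0.277
  4: x = 0.261, y = 0.126
  5: x = 0.211, y = 0.080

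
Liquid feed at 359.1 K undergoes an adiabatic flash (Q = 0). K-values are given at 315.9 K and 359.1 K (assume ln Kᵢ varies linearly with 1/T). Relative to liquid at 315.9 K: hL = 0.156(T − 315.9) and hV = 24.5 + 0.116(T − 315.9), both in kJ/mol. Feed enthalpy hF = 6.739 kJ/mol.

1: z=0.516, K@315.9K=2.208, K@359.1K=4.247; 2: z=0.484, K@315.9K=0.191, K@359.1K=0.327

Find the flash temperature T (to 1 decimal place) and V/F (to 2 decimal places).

T = 317.8 K, V/F = 0.26

Adiabatic flash: solve Rachford–Rice at each trial T, then check hF = ψ·hV(T) + (1−ψ)·hL(T).
  T = 315.9 K: K = (2.208, 0.191), RR gives ψ = 0.237, H_out = 5.810 kJ/mol
  T = 359.1 K: K = (4.247, 0.327), RR gives ψ = 0.618, H_out = 20.804 kJ/mol
  T = 337.5 K: K = (3.127, 0.254), RR gives ψ = 0.464, H_out = 14.346 kJ/mol
  T = 326.7 K: K = (2.643, 0.221), RR gives ψ = 0.368, H_out = 10.545 kJ/mol
  T = 321.3 K: K = (2.419, 0.206), RR gives ψ = 0.309, H_out = 8.341 kJ/mol
  T = 318.6 K: K = (2.312, 0.198), RR gives ψ = 0.275, H_out = 7.125 kJ/mol
  T = 317.2 K: K = (2.258, 0.195), RR gives ψ = 0.256, H_out = 6.457 kJ/mol
Linear interpolation between T = 317.2 (H_out = 6.457) and T = 318.6 (H_out = 7.125) on hF = 6.739 gives T ≈ 317.8 K, at which ψ = 0.26.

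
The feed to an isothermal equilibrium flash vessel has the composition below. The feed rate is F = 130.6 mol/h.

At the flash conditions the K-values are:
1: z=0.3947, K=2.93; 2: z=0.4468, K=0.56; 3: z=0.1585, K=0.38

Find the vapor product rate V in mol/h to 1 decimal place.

Iterate (Newton) starting at β = 0.5:
  β = 0.5000: g = -0.00679, g' = -0.6509 → β = 0.4896
Converged at β = 0.4896.
Then V = β·F = 0.4896·130.6 = 63.9 mol/h and L = F − V = 66.7 mol/h.

V = 63.9 mol/h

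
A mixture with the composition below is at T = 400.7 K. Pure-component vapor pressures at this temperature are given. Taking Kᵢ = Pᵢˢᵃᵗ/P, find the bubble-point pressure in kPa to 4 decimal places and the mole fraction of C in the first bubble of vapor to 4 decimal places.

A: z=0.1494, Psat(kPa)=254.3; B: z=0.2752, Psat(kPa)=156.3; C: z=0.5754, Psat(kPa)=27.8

Pbub = 97.0023 kPa, y_C = 0.1649

At the bubble point ψ → 0, so ΣzᵢKᵢ = 1 with Kᵢ = Pᵢˢᵃᵗ/P ⇒ P = ΣzᵢPᵢˢᵃᵗ.
P = 0.1494·254.3 + 0.2752·156.3 + 0.5754·27.8 = 97.0023 kPa
yᵢ = zᵢPᵢˢᵃᵗ/P ⇒ y_C = 0.5754·27.8/97.0023 = 0.1649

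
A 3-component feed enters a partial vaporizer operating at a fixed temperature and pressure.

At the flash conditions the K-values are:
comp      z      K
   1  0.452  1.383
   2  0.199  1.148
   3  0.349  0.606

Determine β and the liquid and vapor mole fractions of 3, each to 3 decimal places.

β = 0.511, x_3 = 0.437, y_3 = 0.265

Iterate (Newton) starting at β = 0.5:
  β = 0.500: g = 0.0015, g' = -0.135 → β = 0.511
Converged at β = 0.511.
Compositions from xᵢ = zᵢ/(1+β(Kᵢ−1)), yᵢ = Kᵢxᵢ:
  1: x = 0.378, y = 0.523
  2: x = 0.185, y = 0.212
  3: x = 0.437, y = 0.265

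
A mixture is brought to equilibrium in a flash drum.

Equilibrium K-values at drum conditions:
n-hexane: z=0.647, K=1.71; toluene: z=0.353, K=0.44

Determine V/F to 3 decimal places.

V/F = 0.658

Material balance + equilibrium reduce to Σ zᵢ(Kᵢ−1)/(1+V/F(Kᵢ−1)) = 0.
Feasibility: ΣzᵢKᵢ = 1.262, Σzᵢ/Kᵢ = 1.181 — both > 1, two phases present.
Binary case is linear: z₁(K₁−1)(1+V/F(K₂−1)) + z₂(K₂−1)(1+V/F(K₁−1)) = 0
⇒ V/F = [z₁(K₁−1)+z₂(K₂−1)] / [−(K₁−1)(K₂−1)] = 0.2617/0.3976 = 0.658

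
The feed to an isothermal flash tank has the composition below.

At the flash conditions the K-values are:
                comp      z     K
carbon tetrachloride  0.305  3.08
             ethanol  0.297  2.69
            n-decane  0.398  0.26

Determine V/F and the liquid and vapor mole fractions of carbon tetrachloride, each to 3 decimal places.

V/F = 0.601, x_carbon tetrachloride = 0.135, y_carbon tetrachloride = 0.417

Rachford–Rice: g(V/F) = Σ zᵢ(Kᵢ−1)/(1+V/F(Kᵢ−1)) = 0.
Feasibility: ΣzᵢKᵢ = 1.842, Σzᵢ/Kᵢ = 1.740 — both > 1, two phases present.
Newton iteration, V/F⁰ = 0.65:
  V/F = 0.650: g = -0.0586, g' = -1.240 → V/F = 0.603
  V/F = 0.603: g = -0.0016, g' = -1.178 → V/F = 0.601
Converged at V/F = 0.601.
Compositions from xᵢ = zᵢ/(1+V/F(Kᵢ−1)), yᵢ = Kᵢxᵢ:
  carbon tetrachloride: x = 0.135, y = 0.417
  ethanol: x = 0.147, y = 0.396
  n-decane: x = 0.717, y = 0.186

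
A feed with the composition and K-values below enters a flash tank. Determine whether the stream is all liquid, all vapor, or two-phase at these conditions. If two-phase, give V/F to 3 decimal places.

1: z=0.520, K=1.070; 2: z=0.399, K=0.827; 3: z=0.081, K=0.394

all liquid

ΣzᵢKᵢ = 0.918; Σzᵢ/Kᵢ = 1.174.
Since ΣzᵢKᵢ < 1 the mixture is below its bubble point — single liquid phase.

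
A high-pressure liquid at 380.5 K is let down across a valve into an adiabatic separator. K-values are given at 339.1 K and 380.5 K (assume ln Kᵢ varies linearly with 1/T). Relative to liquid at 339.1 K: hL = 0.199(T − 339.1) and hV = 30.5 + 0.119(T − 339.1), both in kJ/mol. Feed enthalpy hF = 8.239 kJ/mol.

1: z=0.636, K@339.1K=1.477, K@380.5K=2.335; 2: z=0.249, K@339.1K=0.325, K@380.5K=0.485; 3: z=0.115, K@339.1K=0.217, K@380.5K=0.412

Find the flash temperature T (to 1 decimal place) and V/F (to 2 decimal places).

Adiabatic flash: solve Rachford–Rice at each trial T, then check hF = ψ·hV(T) + (1−ψ)·hL(T).
  T = 339.1 K: K = (1.477, 0.325, 0.217), RR gives ψ = 0.133, H_out = 4.066 kJ/mol
  T = 380.5 K: K = (2.335, 0.485, 0.412), RR gives ψ = 0.905, H_out = 32.835 kJ/mol
  T = 359.8 K: K = (1.882, 0.402, 0.305), RR gives ψ = 0.595, H_out = 21.282 kJ/mol
  T = 349.5 K: K = (1.674, 0.363, 0.259), RR gives ψ = 0.407, H_out = 14.145 kJ/mol
  T = 344.3 K: K = (1.574, 0.344, 0.237), RR gives ψ = 0.286, H_out = 9.648 kJ/mol
  T = 341.7 K: K = (1.525, 0.334, 0.227), RR gives ψ = 0.215, H_out = 7.028 kJ/mol
  T = 343.0 K: K = (1.549, 0.339, 0.232), RR gives ψ = 0.252, H_out = 8.376 kJ/mol
Linear interpolation between T = 341.7 (H_out = 7.028) and T = 343.0 (H_out = 8.376) on hF = 8.239 gives T ≈ 342.9 K, at which ψ = 0.25.

T = 342.9 K, V/F = 0.25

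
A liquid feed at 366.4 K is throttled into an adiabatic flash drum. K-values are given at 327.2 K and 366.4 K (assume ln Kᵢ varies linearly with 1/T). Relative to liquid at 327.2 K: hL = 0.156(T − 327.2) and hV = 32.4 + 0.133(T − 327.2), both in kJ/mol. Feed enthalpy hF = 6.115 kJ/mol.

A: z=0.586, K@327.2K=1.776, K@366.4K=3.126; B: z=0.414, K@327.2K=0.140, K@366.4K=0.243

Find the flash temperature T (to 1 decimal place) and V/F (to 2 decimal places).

Adiabatic flash: solve Rachford–Rice at each trial T, then check hF = ψ·hV(T) + (1−ψ)·hL(T).
  T = 327.2 K: K = (1.776, 0.140), RR gives ψ = 0.148, H_out = 4.792 kJ/mol
  T = 366.4 K: K = (3.126, 0.243), RR gives ψ = 0.579, H_out = 24.365 kJ/mol
  T = 346.8 K: K = (2.394, 0.187), RR gives ψ = 0.424, H_out = 16.609 kJ/mol
  T = 337.0 K: K = (2.071, 0.163), RR gives ψ = 0.313, H_out = 11.608 kJ/mol
  T = 332.1 K: K = (1.920, 0.151), RR gives ψ = 0.240, H_out = 8.523 kJ/mol
  T = 329.6 K: K = (1.846, 0.145), RR gives ψ = 0.196, H_out = 6.718 kJ/mol
Linear interpolation between T = 327.2 (H_out = 4.792) and T = 329.6 (H_out = 6.718) on hF = 6.115 gives T ≈ 328.8 K, at which ψ = 0.18.

T = 328.8 K, V/F = 0.18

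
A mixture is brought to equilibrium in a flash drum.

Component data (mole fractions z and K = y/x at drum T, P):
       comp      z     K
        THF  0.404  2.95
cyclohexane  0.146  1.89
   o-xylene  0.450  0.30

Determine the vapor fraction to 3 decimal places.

Let ψ = V/F and solve Σ zᵢ(Kᵢ−1)/(1+ψ(Kᵢ−1)) = 0.
Feasibility: ΣzᵢKᵢ = 1.603, Σzᵢ/Kᵢ = 1.714 — both > 1, two phases present.
Iterate (Newton) starting at ψ = 0.53:
  ψ = 0.530: g = -0.0251, g' = -0.982 → ψ = 0.504
Converged at ψ = 0.504.

ψ = 0.504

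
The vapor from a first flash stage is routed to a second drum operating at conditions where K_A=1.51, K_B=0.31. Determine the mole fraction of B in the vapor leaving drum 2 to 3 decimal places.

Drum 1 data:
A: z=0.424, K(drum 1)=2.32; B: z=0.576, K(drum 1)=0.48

Drum 1:
Material balance + equilibrium reduce to Σ zᵢ(Kᵢ−1)/(1+ψ₁(Kᵢ−1)) = 0.
g(0) = ΣzᵢKᵢ − 1 = 0.260 and g(1) = 1 − Σzᵢ/Kᵢ = -0.383, so a root lies in (0, 1).
Newton iteration, ψ₁⁰ = 0.51:
  ψ₁ = 0.510: g = -0.0731, g' = -0.552 → ψ₁ = 0.378
  ψ₁ = 0.378: g = 0.0008, g' = -0.570 → ψ₁ = 0.379
Converged at ψ₁ = 0.379.
Drum-1 compositions:
  A: x = 0.283, y = 0.656
  B: x = 0.717, y = 0.344
Drum-2 feed = drum-1 vapor: z₂ = (0.6557, 0.3443).
Drum 2:
Let ψ₂ = V/F and solve Σ zᵢ(Kᵢ−1)/(1+ψ₂(Kᵢ−1)) = 0.
g(0) = ΣzᵢKᵢ − 1 = 0.097 and g(1) = 1 − Σzᵢ/Kᵢ = -0.545, so a root lies in (0, 1).
Newton iteration, ψ₂⁰ = 0.5:
  ψ₂ = 0.500: g = -0.0963, g' = -0.490 → ψ₂ = 0.304
  ψ₂ = 0.304: g = -0.0110, g' = -0.390 → ψ₂ = 0.275
Converged at ψ₂ = 0.275.
  A: x = 0.575, y = 0.868
  B: x = 0.425, y = 0.132

y_B (drum 2) = 0.132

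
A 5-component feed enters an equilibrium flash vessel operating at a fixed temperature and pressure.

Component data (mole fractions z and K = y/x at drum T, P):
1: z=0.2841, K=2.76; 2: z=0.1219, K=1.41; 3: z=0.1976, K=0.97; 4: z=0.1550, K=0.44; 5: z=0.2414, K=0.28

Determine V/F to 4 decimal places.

Material balance + equilibrium reduce to Σ zᵢ(Kᵢ−1)/(1+V/F(Kᵢ−1)) = 0.
Feasibility: ΣzᵢKᵢ = 1.2835, Σzᵢ/Kᵢ = 1.6075 — both > 1, two phases present.
Iterate (Newton) starting at V/F = 0.66:
  V/F = 0.6600: g = -0.20427, g' = -0.7779 → V/F = 0.3974
  V/F = 0.3974: g = -0.02392, g' = -0.6460 → V/F = 0.3604
  V/F = 0.3604: g = 0.00005, g' = -0.6497 → V/F = 0.3605
Converged at V/F = 0.3605.

V/F = 0.3605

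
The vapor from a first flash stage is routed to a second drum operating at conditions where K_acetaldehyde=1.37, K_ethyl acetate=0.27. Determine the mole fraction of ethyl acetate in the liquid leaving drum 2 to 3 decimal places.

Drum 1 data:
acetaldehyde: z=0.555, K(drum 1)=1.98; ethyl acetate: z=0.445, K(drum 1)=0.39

x_ethyl acetate (drum 2) = 0.336

Drum 1:
Binary case is linear: z₁(K₁−1)(1+ψ₁(K₂−1)) + z₂(K₂−1)(1+ψ₁(K₁−1)) = 0
⇒ ψ₁ = [z₁(K₁−1)+z₂(K₂−1)] / [−(K₁−1)(K₂−1)] = 0.2725/0.5978 = 0.456
Drum-1 compositions:
  acetaldehyde: x = 0.384, y = 0.760
  ethyl acetate: x = 0.616, y = 0.240
Drum-2 feed = drum-1 vapor: z₂ = (0.7596, 0.2404).
Drum 2:
Rachford–Rice: g(ψ₂) = Σ zᵢ(Kᵢ−1)/(1+ψ₂(Kᵢ−1)) = 0.
Check two-phase: ΣzᵢKᵢ = 1.106 > 1 and Σzᵢ/Kᵢ = 1.445 > 1, so g(0) = 0.106 > 0 and g(1) = -0.445 < 0.
Iterate (Newton) starting at ψ₂ = 0.5:
  ψ₂ = 0.500: g = -0.0392, g' = -0.392 → ψ₂ = 0.400
  ψ₂ = 0.400: g = -0.0030, g' = -0.334 → ψ₂ = 0.391
Converged at ψ₂ = 0.391.
  acetaldehyde: x = 0.664, y = 0.909
  ethyl acetate: x = 0.336, y = 0.091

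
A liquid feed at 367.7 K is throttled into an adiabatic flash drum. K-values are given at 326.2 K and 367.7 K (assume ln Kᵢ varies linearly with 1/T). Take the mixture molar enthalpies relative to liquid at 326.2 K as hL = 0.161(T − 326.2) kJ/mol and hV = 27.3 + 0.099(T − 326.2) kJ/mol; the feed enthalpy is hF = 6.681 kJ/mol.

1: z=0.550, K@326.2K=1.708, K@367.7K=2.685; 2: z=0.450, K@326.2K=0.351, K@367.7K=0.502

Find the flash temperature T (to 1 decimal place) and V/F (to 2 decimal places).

T = 327.4 K, V/F = 0.24

Adiabatic flash: solve Rachford–Rice at each trial T, then check hF = ψ·hV(T) + (1−ψ)·hL(T).
  T = 326.2 K: K = (1.708, 0.351), RR gives ψ = 0.212, H_out = 5.784 kJ/mol
  T = 367.7 K: K = (2.685, 0.502), RR gives ψ = 0.837, H_out = 27.387 kJ/mol
  T = 346.9 K: K = (2.169, 0.424), RR gives ψ = 0.570, H_out = 18.168 kJ/mol
  T = 336.5 K: K = (1.931, 0.387), RR gives ψ = 0.414, H_out = 12.683 kJ/mol
  T = 331.4 K: K = (1.819, 0.369), RR gives ψ = 0.322, H_out = 9.523 kJ/mol
  T = 328.8 K: K = (1.763, 0.360), RR gives ψ = 0.269, H_out = 7.732 kJ/mol
  T = 327.5 K: K = (1.735, 0.355), RR gives ψ = 0.241, H_out = 6.780 kJ/mol
Linear interpolation between T = 326.2 (H_out = 5.784) and T = 327.5 (H_out = 6.780) on hF = 6.681 gives T ≈ 327.4 K, at which ψ = 0.24.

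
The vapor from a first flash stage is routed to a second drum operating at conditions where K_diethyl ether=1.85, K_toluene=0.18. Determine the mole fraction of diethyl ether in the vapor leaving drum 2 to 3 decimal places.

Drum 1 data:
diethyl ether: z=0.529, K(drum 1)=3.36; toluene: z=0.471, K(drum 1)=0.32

y_diethyl ether (drum 2) = 0.908

Drum 1:
Binary case is linear: z₁(K₁−1)(1+ψ₁(K₂−1)) + z₂(K₂−1)(1+ψ₁(K₁−1)) = 0
⇒ ψ₁ = [z₁(K₁−1)+z₂(K₂−1)] / [−(K₁−1)(K₂−1)] = 0.9282/1.6048 = 0.578
Drum-1 compositions:
  diethyl ether: x = 0.224, y = 0.752
  toluene: x = 0.776, y = 0.248
Drum-2 feed = drum-1 vapor: z₂ = (0.7516, 0.2484).
Drum 2:
Let ψ₂ = V/F and solve Σ zᵢ(Kᵢ−1)/(1+ψ₂(Kᵢ−1)) = 0.
Feasibility: ΣzᵢKᵢ = 1.435, Σzᵢ/Kᵢ = 1.786 — both > 1, two phases present.
Binary case is linear: z₁(K₁−1)(1+ψ₂(K₂−1)) + z₂(K₂−1)(1+ψ₂(K₁−1)) = 0
⇒ ψ₂ = [z₁(K₁−1)+z₂(K₂−1)] / [−(K₁−1)(K₂−1)] = 0.4351/0.6970 = 0.624
  diethyl ether: x = 0.491, y = 0.908
  toluene: x = 0.509, y = 0.092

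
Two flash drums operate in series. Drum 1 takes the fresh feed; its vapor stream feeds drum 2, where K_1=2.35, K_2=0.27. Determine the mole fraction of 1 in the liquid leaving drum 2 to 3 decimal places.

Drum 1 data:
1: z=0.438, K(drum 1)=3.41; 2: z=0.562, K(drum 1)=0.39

Drum 1:
Material balance + equilibrium reduce to Σ zᵢ(Kᵢ−1)/(1+ψ₁(Kᵢ−1)) = 0.
g(0) = ΣzᵢKᵢ − 1 = 0.713 and g(1) = 1 − Σzᵢ/Kᵢ = -0.569, so a root lies in (0, 1).
Binary case is linear: z₁(K₁−1)(1+ψ₁(K₂−1)) + z₂(K₂−1)(1+ψ₁(K₁−1)) = 0
⇒ ψ₁ = [z₁(K₁−1)+z₂(K₂−1)] / [−(K₁−1)(K₂−1)] = 0.7128/1.4701 = 0.485
Drum-1 compositions:
  1: x = 0.202, y = 0.689
  2: x = 0.798, y = 0.311
Drum-2 feed = drum-1 vapor: z₂ = (0.6888, 0.3112).
Drum 2:
Let ψ₂ = V/F and solve Σ zᵢ(Kᵢ−1)/(1+ψ₂(Kᵢ−1)) = 0.
Check two-phase: ΣzᵢKᵢ = 1.703 > 1 and Σzᵢ/Kᵢ = 1.446 > 1, so g(0) = 0.703 > 0 and g(1) = -0.446 < 0.
Newton iteration, ψ₂⁰ = 0.38:
  ψ₂ = 0.380: g = 0.3002, g' = -0.866 → ψ₂ = 0.727
  ψ₂ = 0.727: g = -0.0144, g' = -1.072 → ψ₂ = 0.713
Converged at ψ₂ = 0.713.
  1: x = 0.351, y = 0.825
  2: x = 0.649, y = 0.175

x_1 (drum 2) = 0.351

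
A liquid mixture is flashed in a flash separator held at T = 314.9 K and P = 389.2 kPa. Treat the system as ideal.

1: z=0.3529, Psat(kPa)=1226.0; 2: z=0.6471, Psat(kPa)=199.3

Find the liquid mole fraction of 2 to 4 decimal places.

x_2 = 0.8150

Raoult's law: Kᵢ = Pᵢˢᵃᵗ/P = Pᵢˢᵃᵗ/389.2.
  K_1 = 1226.0/389.2 = 3.150051, K_2 = 199.3/389.2 = 0.512076
Material balance + equilibrium reduce to Σ zᵢ(Kᵢ−1)/(1+V/F(Kᵢ−1)) = 0.
Feasibility: ΣzᵢKᵢ = 1.4430, Σzᵢ/Kᵢ = 1.3757 — both > 1, two phases present.
Binary case is linear: z₁(K₁−1)(1+V/F(K₂−1)) + z₂(K₂−1)(1+V/F(K₁−1)) = 0
⇒ V/F = [z₁(K₁−1)+z₂(K₂−1)] / [−(K₁−1)(K₂−1)] = 0.44302/1.04906 = 0.4223
Compositions from xᵢ = zᵢ/(1+V/F(Kᵢ−1)), yᵢ = Kᵢxᵢ:
  1: x = 0.1850, y = 0.5826
  2: x = 0.8150, y = 0.4174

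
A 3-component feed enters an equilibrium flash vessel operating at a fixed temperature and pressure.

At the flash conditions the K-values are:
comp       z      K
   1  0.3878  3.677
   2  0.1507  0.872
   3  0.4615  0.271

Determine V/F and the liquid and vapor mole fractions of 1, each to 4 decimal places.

Rachford–Rice: g(V/F) = Σ zᵢ(Kᵢ−1)/(1+V/F(Kᵢ−1)) = 0.
g(0) = ΣzᵢKᵢ − 1 = 0.6824 and g(1) = 1 − Σzᵢ/Kᵢ = -0.9812, so a root lies in (0, 1).
Iterate (Newton) starting at V/F = 0.5:
  V/F = 0.5000: g = -0.10607, g' = -1.1183 → V/F = 0.4051
  V/F = 0.4051: g = 0.00022, g' = -1.1362 → V/F = 0.4053
Converged at V/F = 0.4053.
Compositions from xᵢ = zᵢ/(1+V/F(Kᵢ−1)), yᵢ = Kᵢxᵢ:
  1: x = 0.1860, y = 0.6839
  2: x = 0.1589, y = 0.1386
  3: x = 0.6551, y = 0.1775

V/F = 0.4053, x_1 = 0.1860, y_1 = 0.6839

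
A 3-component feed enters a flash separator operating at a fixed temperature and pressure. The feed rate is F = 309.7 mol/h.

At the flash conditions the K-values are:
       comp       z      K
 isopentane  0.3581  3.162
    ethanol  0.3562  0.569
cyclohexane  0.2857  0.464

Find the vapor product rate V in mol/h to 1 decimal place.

Material balance + equilibrium reduce to Σ zᵢ(Kᵢ−1)/(1+V/F(Kᵢ−1)) = 0.
g(0) = ΣzᵢKᵢ − 1 = 0.4676 and g(1) = 1 − Σzᵢ/Kᵢ = -0.3550, so a root lies in (0, 1).
Newton iteration, V/F⁰ = 0.66:
  V/F = 0.6600: g = -0.13251, g' = -0.6100 → V/F = 0.4428
  V/F = 0.4428: g = 0.00505, g' = -0.6791 → V/F = 0.4502
Converged at V/F = 0.4502.
Then V = V/F·F = 0.4502·309.7 = 139.4 mol/h and L = F − V = 170.3 mol/h.

V = 139.4 mol/h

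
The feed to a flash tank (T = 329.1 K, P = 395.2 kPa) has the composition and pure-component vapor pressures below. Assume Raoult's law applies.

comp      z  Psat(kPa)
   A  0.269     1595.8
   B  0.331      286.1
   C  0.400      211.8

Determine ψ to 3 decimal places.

ψ = 0.460

Raoult's law: Kᵢ = Pᵢˢᵃᵗ/P = Pᵢˢᵃᵗ/395.2.
  K_A = 1595.8/395.2 = 4.03796, K_B = 286.1/395.2 = 0.72394, K_C = 211.8/395.2 = 0.53593
Let ψ = V/F and solve Σ zᵢ(Kᵢ−1)/(1+ψ(Kᵢ−1)) = 0.
Feasibility: ΣzᵢKᵢ = 1.540, Σzᵢ/Kᵢ = 1.270 — both > 1, two phases present.
Newton iteration, ψ⁰ = 0.54:
  ψ = 0.540: g = -0.0456, g' = -0.544 → ψ = 0.456
  ψ = 0.456: g = 0.0025, g' = -0.608 → ψ = 0.460
Converged at ψ = 0.460.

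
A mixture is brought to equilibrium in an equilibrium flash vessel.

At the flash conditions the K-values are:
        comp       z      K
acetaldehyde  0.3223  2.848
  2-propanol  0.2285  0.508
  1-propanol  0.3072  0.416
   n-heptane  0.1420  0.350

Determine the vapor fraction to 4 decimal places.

Material balance + equilibrium reduce to Σ zᵢ(Kᵢ−1)/(1+ψ(Kᵢ−1)) = 0.
Check two-phase: ΣzᵢKᵢ = 1.2115 > 1 and Σzᵢ/Kᵢ = 1.7071 > 1, so g(0) = 0.2115 > 0 and g(1) = -0.7071 < 0.
Newton iteration, ψ⁰ = 0.32:
  ψ = 0.3200: g = -0.09633, g' = -0.7667 → ψ = 0.1944
  ψ = 0.1944: g = 0.00589, g' = -0.8754 → ψ = 0.2011
Converged at ψ = 0.2011.

ψ = 0.2011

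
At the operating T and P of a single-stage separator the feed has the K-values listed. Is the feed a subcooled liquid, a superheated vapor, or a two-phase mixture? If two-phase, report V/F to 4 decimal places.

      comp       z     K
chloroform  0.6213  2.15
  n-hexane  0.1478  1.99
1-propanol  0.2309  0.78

superheated vapor

ΣzᵢKᵢ = 1.8100; Σzᵢ/Kᵢ = 0.6593.
Since Σzᵢ/Kᵢ < 1 the mixture is above its dew point — single vapor phase.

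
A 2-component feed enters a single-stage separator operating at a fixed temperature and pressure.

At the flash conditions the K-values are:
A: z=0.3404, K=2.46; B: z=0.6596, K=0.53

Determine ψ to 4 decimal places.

Material balance + equilibrium reduce to Σ zᵢ(Kᵢ−1)/(1+ψ(Kᵢ−1)) = 0.
Check two-phase: ΣzᵢKᵢ = 1.1870 > 1 and Σzᵢ/Kᵢ = 1.3829 > 1, so g(0) = 0.1870 > 0 and g(1) = -0.3829 < 0.
Binary case is linear: z₁(K₁−1)(1+ψ(K₂−1)) + z₂(K₂−1)(1+ψ(K₁−1)) = 0
⇒ ψ = [z₁(K₁−1)+z₂(K₂−1)] / [−(K₁−1)(K₂−1)] = 0.18697/0.68620 = 0.2725

ψ = 0.2725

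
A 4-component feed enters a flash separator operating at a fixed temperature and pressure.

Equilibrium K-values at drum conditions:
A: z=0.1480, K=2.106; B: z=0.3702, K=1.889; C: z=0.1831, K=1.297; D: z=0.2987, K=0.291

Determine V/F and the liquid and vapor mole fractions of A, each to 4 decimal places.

V/F = 0.5856, x_A = 0.0898, y_A = 0.1892

Newton–Raphson from V/F = 0.5:
  V/F = 0.5000: g = 0.05250, g' = -0.5879 → V/F = 0.5893
  V/F = 0.5893: g = -0.00242, g' = -0.6470 → V/F = 0.5856
Converged at V/F = 0.5856.
Compositions from xᵢ = zᵢ/(1+V/F(Kᵢ−1)), yᵢ = Kᵢxᵢ:
  A: x = 0.0898, y = 0.1892
  B: x = 0.2435, y = 0.4599
  C: x = 0.1560, y = 0.2023
  D: x = 0.5107, y = 0.1486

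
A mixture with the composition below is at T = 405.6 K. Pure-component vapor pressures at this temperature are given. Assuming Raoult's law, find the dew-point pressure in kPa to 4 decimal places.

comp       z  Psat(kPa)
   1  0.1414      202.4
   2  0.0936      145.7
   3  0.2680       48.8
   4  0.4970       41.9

Pdew = 53.4919 kPa

At the dew point ψ → 1, so Σzᵢ/Kᵢ = 1 with Kᵢ = Pᵢˢᵃᵗ/P ⇒ 1/P = Σzᵢ/Pᵢˢᵃᵗ.
1/P = 0.1414/202.4 + 0.0936/145.7 + 0.2680/48.8 + 0.4970/41.9 = 0.0186944 ⇒ P = 53.4919 kPa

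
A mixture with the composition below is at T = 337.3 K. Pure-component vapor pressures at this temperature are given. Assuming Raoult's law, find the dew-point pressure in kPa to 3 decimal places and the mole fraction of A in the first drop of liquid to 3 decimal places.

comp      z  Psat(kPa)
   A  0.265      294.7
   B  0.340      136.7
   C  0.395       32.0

Pdew = 63.572 kPa, x_A = 0.057

At the dew point ψ → 1, so Σzᵢ/Kᵢ = 1 with Kᵢ = Pᵢˢᵃᵗ/P ⇒ 1/P = Σzᵢ/Pᵢˢᵃᵗ.
1/P = 0.265/294.7 + 0.340/136.7 + 0.395/32.0 = 0.015730 ⇒ P = 63.572 kPa
xᵢ = zᵢP/Pᵢˢᵃᵗ ⇒ x_A = 0.265·63.572/294.7 = 0.057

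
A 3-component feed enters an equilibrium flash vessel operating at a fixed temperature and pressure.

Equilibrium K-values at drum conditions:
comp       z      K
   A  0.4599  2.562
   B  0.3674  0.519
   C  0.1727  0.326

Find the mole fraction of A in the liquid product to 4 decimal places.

x_A = 0.2599

Iterate (Newton) starting at β = 0.5:
  β = 0.5000: g = -0.00490, g' = -0.6796 → β = 0.4928
Converged at β = 0.4928.
Compositions from xᵢ = zᵢ/(1+β(Kᵢ−1)), yᵢ = Kᵢxᵢ:
  A: x = 0.2599, y = 0.6658
  B: x = 0.4815, y = 0.2499
  C: x = 0.2586, y = 0.0843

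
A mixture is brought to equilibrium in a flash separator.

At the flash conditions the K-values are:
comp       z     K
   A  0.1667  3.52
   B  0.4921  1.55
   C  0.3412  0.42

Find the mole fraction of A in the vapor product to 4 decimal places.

Material balance + equilibrium reduce to Σ zᵢ(Kᵢ−1)/(1+β(Kᵢ−1)) = 0.
g(0) = ΣzᵢKᵢ − 1 = 0.4928 and g(1) = 1 − Σzᵢ/Kᵢ = -0.1772, so a root lies in (0, 1).
Iterate (Newton) starting at β = 0.5:
  β = 0.5000: g = 0.11943, g' = -0.5265 → β = 0.7268
  β = 0.7268: g = -0.00040, g' = -0.5510 → β = 0.7261
Converged at β = 0.7261.
Compositions from xᵢ = zᵢ/(1+β(Kᵢ−1)), yᵢ = Kᵢxᵢ:
  A: x = 0.0589, y = 0.2074
  B: x = 0.3517, y = 0.5451
  C: x = 0.5894, y = 0.2476

y_A = 0.2074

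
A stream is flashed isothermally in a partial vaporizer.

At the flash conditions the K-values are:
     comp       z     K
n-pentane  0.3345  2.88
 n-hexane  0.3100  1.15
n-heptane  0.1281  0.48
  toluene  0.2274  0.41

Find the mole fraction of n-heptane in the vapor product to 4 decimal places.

y_n-heptane = 0.0939

Material balance + equilibrium reduce to Σ zᵢ(Kᵢ−1)/(1+ψ(Kᵢ−1)) = 0.
Check two-phase: ΣzᵢKᵢ = 1.4746 > 1 and Σzᵢ/Kᵢ = 1.2072 > 1, so g(0) = 0.4746 > 0 and g(1) = -0.2072 < 0.
Iterate (Newton) starting at ψ = 0.33:
  ψ = 0.3300: g = 0.18538, g' = -0.6291 → ψ = 0.6247
  ψ = 0.6247: g = 0.02060, g' = -0.5304 → ψ = 0.6635
  ψ = 0.6635: g = -0.00006, g' = -0.5343 → ψ = 0.6634
Converged at ψ = 0.6634.
Compositions from xᵢ = zᵢ/(1+ψ(Kᵢ−1)), yᵢ = Kᵢxᵢ:
  n-pentane: x = 0.1489, y = 0.4287
  n-hexane: x = 0.2819, y = 0.3242
  n-heptane: x = 0.1956, y = 0.0939
  toluene: x = 0.3736, y = 0.1532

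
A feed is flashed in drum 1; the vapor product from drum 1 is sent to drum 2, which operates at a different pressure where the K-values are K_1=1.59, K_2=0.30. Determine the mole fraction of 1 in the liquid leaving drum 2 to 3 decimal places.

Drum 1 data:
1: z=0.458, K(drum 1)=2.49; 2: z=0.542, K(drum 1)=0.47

Drum 1:
Binary case is linear: z₁(K₁−1)(1+ψ₁(K₂−1)) + z₂(K₂−1)(1+ψ₁(K₁−1)) = 0
⇒ ψ₁ = [z₁(K₁−1)+z₂(K₂−1)] / [−(K₁−1)(K₂−1)] = 0.3952/0.7897 = 0.500
Drum-1 compositions:
  1: x = 0.262, y = 0.653
  2: x = 0.738, y = 0.347
Drum-2 feed = drum-1 vapor: z₂ = (0.6533, 0.3467).
Drum 2:
Rachford–Rice: g(ψ₂) = Σ zᵢ(Kᵢ−1)/(1+ψ₂(Kᵢ−1)) = 0.
g(0) = ΣzᵢKᵢ − 1 = 0.143 and g(1) = 1 − Σzᵢ/Kᵢ = -0.567, so a root lies in (0, 1).
Binary case is linear: z₁(K₁−1)(1+ψ₂(K₂−1)) + z₂(K₂−1)(1+ψ₂(K₁−1)) = 0
⇒ ψ₂ = [z₁(K₁−1)+z₂(K₂−1)] / [−(K₁−1)(K₂−1)] = 0.1428/0.4130 = 0.346
  1: x = 0.543, y = 0.863
  2: x = 0.457, y = 0.137

x_1 (drum 2) = 0.543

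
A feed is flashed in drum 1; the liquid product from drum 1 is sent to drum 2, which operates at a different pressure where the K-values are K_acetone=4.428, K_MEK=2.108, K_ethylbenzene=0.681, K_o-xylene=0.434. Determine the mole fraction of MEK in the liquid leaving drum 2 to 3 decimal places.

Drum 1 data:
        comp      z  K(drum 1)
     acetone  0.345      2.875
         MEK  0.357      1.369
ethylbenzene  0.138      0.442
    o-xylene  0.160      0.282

Drum 1:
Let ψ₁ = V/F and solve Σ zᵢ(Kᵢ−1)/(1+ψ₁(Kᵢ−1)) = 0.
g(0) = ΣzᵢKᵢ − 1 = 0.587 and g(1) = 1 − Σzᵢ/Kᵢ = -0.260, so a root lies in (0, 1).
Iterate (Newton) starting at ψ₁ = 0.66:
  ψ₁ = 0.660: g = 0.0548, g' = -0.679 → ψ₁ = 0.741
  ψ₁ = 0.741: g = -0.0023, g' = -0.744 → ψ₁ = 0.738
Converged at ψ₁ = 0.737.
Drum-1 compositions:
  acetone: x = 0.145, y = 0.416
  MEK: x = 0.281, y = 0.384
  ethylbenzene: x = 0.235, y = 0.104
  o-xylene: x = 0.340, y = 0.096
Drum-2 feed = drum-1 liquid: z₂ = (0.1448, 0.2806, 0.2345, 0.3401).
Drum 2:
Material balance + equilibrium reduce to Σ zᵢ(Kᵢ−1)/(1+ψ₂(Kᵢ−1)) = 0.
Check two-phase: ΣzᵢKᵢ = 1.540 > 1 and Σzᵢ/Kᵢ = 1.294 > 1, so g(0) = 0.540 > 0 and g(1) = -0.294 < 0.
Iterate (Newton) starting at ψ₂ = 0.5:
  ψ₂ = 0.500: g = 0.0255, g' = -0.619 → ψ₂ = 0.541
  ψ₂ = 0.541: g = 0.0003, g' = -0.605 → ψ₂ = 0.542
Converged at ψ₂ = 0.542.
  acetone: x = 0.051, y = 0.224
  MEK: x = 0.175, y = 0.370
  ethylbenzene: x = 0.283, y = 0.193
  o-xylene: x = 0.490, y = 0.213

x_MEK (drum 2) = 0.175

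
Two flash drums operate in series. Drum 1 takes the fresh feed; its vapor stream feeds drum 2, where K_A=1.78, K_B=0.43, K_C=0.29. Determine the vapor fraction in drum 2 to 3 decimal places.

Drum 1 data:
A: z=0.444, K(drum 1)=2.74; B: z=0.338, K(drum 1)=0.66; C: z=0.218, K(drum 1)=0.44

V/F (drum 2) = 0.313

Drum 1:
Newton iteration, ψ₁⁰ = 0.5:
  ψ₁ = 0.500: g = 0.1051, g' = -0.573 → ψ₁ = 0.683
  ψ₁ = 0.683: g = 0.0054, g' = -0.526 → ψ₁ = 0.694
Converged at ψ₁ = 0.694.
Drum-1 compositions:
  A: x = 0.201, y = 0.551
  B: x = 0.442, y = 0.292
  C: x = 0.356, y = 0.157
Drum-2 feed = drum-1 vapor: z₂ = (0.5512, 0.2919, 0.1569).
Drum 2:
Material balance + equilibrium reduce to Σ zᵢ(Kᵢ−1)/(1+ψ₂(Kᵢ−1)) = 0.
Feasibility: ΣzᵢKᵢ = 1.152, Σzᵢ/Kᵢ = 1.529 — both > 1, two phases present.
Newton iteration, ψ₂⁰ = 0.5:
  ψ₂ = 0.500: g = -0.0961, g' = -0.549 → ψ₂ = 0.325
  ψ₂ = 0.325: g = -0.0060, g' = -0.490 → ψ₂ = 0.313
Converged at ψ₂ = 0.313.
  A: x = 0.443, y = 0.789
  B: x = 0.355, y = 0.153
  C: x = 0.202, y = 0.058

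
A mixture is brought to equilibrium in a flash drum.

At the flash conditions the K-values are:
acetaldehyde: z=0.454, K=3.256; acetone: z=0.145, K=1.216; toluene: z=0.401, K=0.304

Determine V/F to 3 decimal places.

V/F = 0.584

Rachford–Rice: g(V/F) = Σ zᵢ(Kᵢ−1)/(1+V/F(Kᵢ−1)) = 0.
Feasibility: ΣzᵢKᵢ = 1.776, Σzᵢ/Kᵢ = 1.578 — both > 1, two phases present.
Newton–Raphson from V/F = 0.57:
  V/F = 0.570: g = 0.0133, g' = -0.981 → V/F = 0.584
Converged at V/F = 0.584.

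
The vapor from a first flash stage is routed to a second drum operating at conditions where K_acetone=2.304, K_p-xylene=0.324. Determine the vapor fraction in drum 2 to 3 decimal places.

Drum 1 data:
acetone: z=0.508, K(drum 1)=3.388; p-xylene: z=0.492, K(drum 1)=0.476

Drum 1:
Newton iteration, ψ₁⁰ = 0.5:
  ψ₁ = 0.500: g = 0.2036, g' = -0.850 → ψ₁ = 0.740
  ψ₁ = 0.740: g = 0.0176, g' = -0.739 → ψ₁ = 0.763
Converged at ψ₁ = 0.763.
Drum-1 compositions:
  acetone: x = 0.180, y = 0.610
  p-xylene: x = 0.820, y = 0.390
Drum-2 feed = drum-1 vapor: z₂ = (0.6097, 0.3903).
Drum 2:
Newton–Raphson from ψ₂ = 0.5:
  ψ₂ = 0.500: g = 0.0826, g' = -0.787 → ψ₂ = 0.605
  ψ₂ = 0.605: g = -0.0021, g' = -0.835 → ψ₂ = 0.603
Converged at ψ₂ = 0.603.
  acetone: x = 0.341, y = 0.787
  p-xylene: x = 0.659, y = 0.213

V/F (drum 2) = 0.603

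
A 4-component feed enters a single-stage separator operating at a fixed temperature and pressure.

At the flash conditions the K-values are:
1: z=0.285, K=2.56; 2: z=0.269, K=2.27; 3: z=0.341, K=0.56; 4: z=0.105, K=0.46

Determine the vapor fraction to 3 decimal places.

ψ = 0.872

Let ψ = V/F and solve Σ zᵢ(Kᵢ−1)/(1+ψ(Kᵢ−1)) = 0.
g(0) = ΣzᵢKᵢ − 1 = 0.579 and g(1) = 1 − Σzᵢ/Kᵢ = -0.067, so a root lies in (0, 1).
Iterate (Newton) starting at ψ = 0.5:
  ψ = 0.500: g = 0.1887, g' = -0.547 → ψ = 0.845
  ψ = 0.845: g = 0.0135, g' = -0.501 → ψ = 0.872
Converged at ψ = 0.872.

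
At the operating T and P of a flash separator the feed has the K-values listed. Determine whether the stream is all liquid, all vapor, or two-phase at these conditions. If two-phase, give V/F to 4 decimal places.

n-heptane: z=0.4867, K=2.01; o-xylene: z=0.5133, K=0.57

ΣzᵢKᵢ = 1.2708; Σzᵢ/Kᵢ = 1.1427.
Both exceed 1, so a two-phase solution exists.
Binary case is linear: z₁(K₁−1)(1+ψ(K₂−1)) + z₂(K₂−1)(1+ψ(K₁−1)) = 0
⇒ ψ = [z₁(K₁−1)+z₂(K₂−1)] / [−(K₁−1)(K₂−1)] = 0.27085/0.43430 = 0.6236

two-phase, V/F = 0.6236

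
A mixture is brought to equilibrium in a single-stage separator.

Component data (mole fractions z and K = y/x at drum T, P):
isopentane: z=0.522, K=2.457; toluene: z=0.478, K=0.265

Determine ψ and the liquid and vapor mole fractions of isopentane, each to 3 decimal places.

Rachford–Rice: g(ψ) = Σ zᵢ(Kᵢ−1)/(1+ψ(Kᵢ−1)) = 0.
Check two-phase: ΣzᵢKᵢ = 1.409 > 1 and Σzᵢ/Kᵢ = 2.016 > 1, so g(0) = 0.409 > 0 and g(1) = -1.016 < 0.
Binary case is linear: z₁(K₁−1)(1+ψ(K₂−1)) + z₂(K₂−1)(1+ψ(K₁−1)) = 0
⇒ ψ = [z₁(K₁−1)+z₂(K₂−1)] / [−(K₁−1)(K₂−1)] = 0.4092/1.0709 = 0.382
Compositions from xᵢ = zᵢ/(1+ψ(Kᵢ−1)), yᵢ = Kᵢxᵢ:
  isopentane: x = 0.335, y = 0.824
  toluene: x = 0.665, y = 0.176

ψ = 0.382, x_isopentane = 0.335, y_isopentane = 0.824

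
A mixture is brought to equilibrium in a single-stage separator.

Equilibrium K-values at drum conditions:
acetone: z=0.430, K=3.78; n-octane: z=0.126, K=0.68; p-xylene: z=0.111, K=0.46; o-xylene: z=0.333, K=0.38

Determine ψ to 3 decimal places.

ψ = 0.578

Iterate (Newton) starting at ψ = 0.5:
  ψ = 0.500: g = 0.0708, g' = -0.930 → ψ = 0.576
  ψ = 0.576: g = 0.0018, g' = -0.888 → ψ = 0.578
Converged at ψ = 0.578.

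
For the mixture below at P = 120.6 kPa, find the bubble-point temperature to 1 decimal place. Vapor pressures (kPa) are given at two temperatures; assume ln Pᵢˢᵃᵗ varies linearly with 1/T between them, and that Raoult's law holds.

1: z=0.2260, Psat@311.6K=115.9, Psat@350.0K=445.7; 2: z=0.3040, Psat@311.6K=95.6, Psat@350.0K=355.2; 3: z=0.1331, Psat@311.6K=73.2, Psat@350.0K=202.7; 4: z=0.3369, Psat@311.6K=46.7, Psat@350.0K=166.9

T = 322.7 K

Bubble-point temperature: ΣzᵢPᵢˢᵃᵗ(T) = P. Interpolate ln Pᵢˢᵃᵗ = aᵢ + bᵢ/T.
  T = 311.6 K: ΣzᵢPᵢˢᵃᵗ = 80.73 kPa
  T = 350.0 K: ΣzᵢPᵢˢᵃᵗ = 291.92 kPa
  T = 330.8 K: ΣzᵢPᵢˢᵃᵗ = 159.17 kPa
  T = 321.2 K: ΣzᵢPᵢˢᵃᵗ = 114.48 kPa
  T = 326.0 K: ΣzᵢPᵢˢᵃᵗ = 135.30 kPa
  T = 323.6 K: ΣzᵢPᵢˢᵃᵗ = 124.53 kPa
Interpolating between 321.2 K and 323.6 K gives T ≈ 322.7 K.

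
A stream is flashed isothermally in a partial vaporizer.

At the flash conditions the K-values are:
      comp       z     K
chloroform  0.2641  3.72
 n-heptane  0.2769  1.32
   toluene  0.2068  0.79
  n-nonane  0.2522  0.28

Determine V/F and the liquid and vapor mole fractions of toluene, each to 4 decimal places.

V/F = 0.5690, x_toluene = 0.2349, y_toluene = 0.1855

Rachford–Rice: g(V/F) = Σ zᵢ(Kᵢ−1)/(1+V/F(Kᵢ−1)) = 0.
g(0) = ΣzᵢKᵢ − 1 = 0.5819 and g(1) = 1 − Σzᵢ/Kᵢ = -0.4433, so a root lies in (0, 1).
Newton iteration, V/F⁰ = 0.5:
  V/F = 0.5000: g = 0.04852, g' = -0.7025 → V/F = 0.5691
  V/F = 0.5691: g = -0.00006, g' = -0.7083 → V/F = 0.5690
Converged at V/F = 0.5690.
Compositions from xᵢ = zᵢ/(1+V/F(Kᵢ−1)), yᵢ = Kᵢxᵢ:
  chloroform: x = 0.1037, y = 0.3856
  n-heptane: x = 0.2342, y = 0.3092
  toluene: x = 0.2349, y = 0.1855
  n-nonane: x = 0.4272, y = 0.1196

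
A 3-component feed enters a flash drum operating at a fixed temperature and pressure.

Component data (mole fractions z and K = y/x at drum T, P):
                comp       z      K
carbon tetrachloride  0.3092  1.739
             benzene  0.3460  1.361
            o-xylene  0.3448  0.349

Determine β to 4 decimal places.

β = 0.3545

Let β = V/F and solve Σ zᵢ(Kᵢ−1)/(1+β(Kᵢ−1)) = 0.
g(0) = ΣzᵢKᵢ − 1 = 0.1289 and g(1) = 1 − Σzᵢ/Kᵢ = -0.4200, so a root lies in (0, 1).
Iterate (Newton) starting at β = 0.65:
  β = 0.6500: g = -0.13360, g' = -0.5458 → β = 0.4052
  β = 0.4052: g = -0.02008, g' = -0.4039 → β = 0.3555
  β = 0.3555: g = -0.00039, g' = -0.3887 → β = 0.3545
Converged at β = 0.3545.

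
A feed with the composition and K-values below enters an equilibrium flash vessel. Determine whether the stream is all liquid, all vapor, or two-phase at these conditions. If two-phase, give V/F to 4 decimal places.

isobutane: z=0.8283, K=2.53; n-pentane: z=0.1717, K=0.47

all vapor

ΣzᵢKᵢ = 2.1763; Σzᵢ/Kᵢ = 0.6927.
Since Σzᵢ/Kᵢ < 1 the mixture is above its dew point — single vapor phase.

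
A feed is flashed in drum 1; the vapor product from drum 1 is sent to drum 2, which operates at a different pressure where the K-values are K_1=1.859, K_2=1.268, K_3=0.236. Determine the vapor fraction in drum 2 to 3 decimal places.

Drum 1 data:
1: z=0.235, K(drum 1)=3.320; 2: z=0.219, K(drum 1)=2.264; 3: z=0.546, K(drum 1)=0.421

V/F (drum 2) = 0.337

Drum 1:
Newton iteration, ψ₁⁰ = 0.5:
  ψ₁ = 0.500: g = -0.0229, g' = -0.765 → ψ₁ = 0.470
Converged at ψ₁ = 0.470.
Drum-1 compositions:
  1: x = 0.112, y = 0.373
  2: x = 0.137, y = 0.311
  3: x = 0.750, y = 0.316
Drum-2 feed = drum-1 vapor: z₂ = (0.3732, 0.3110, 0.3159).
Drum 2:
Rachford–Rice: g(ψ₂) = Σ zᵢ(Kᵢ−1)/(1+ψ₂(Kᵢ−1)) = 0.
Feasibility: ΣzᵢKᵢ = 1.163, Σzᵢ/Kᵢ = 1.784 — both > 1, two phases present.
Newton iteration, ψ₂⁰ = 0.57:
  ψ₂ = 0.570: g = -0.1400, g' = -0.719 → ψ₂ = 0.375
  ψ₂ = 0.375: g = -0.0203, g' = -0.538 → ψ₂ = 0.338
  ψ₂ = 0.338: g = -0.0004, g' = -0.519 → ψ₂ = 0.337
Converged at ψ₂ = 0.337.
  1: x = 0.289, y = 0.538
  2: x = 0.285, y = 0.362
  3: x = 0.425, y = 0.100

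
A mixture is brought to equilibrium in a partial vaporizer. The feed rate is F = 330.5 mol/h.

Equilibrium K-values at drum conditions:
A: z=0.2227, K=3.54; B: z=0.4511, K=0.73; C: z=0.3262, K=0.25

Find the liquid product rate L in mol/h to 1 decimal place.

L = 278.6 mol/h

Let ψ = V/F and solve Σ zᵢ(Kᵢ−1)/(1+ψ(Kᵢ−1)) = 0.
g(0) = ΣzᵢKᵢ − 1 = 0.1992 and g(1) = 1 − Σzᵢ/Kᵢ = -0.9857, so a root lies in (0, 1).
Newton–Raphson from ψ = 0.47:
  ψ = 0.4700: g = -0.25949, g' = -0.7793 → ψ = 0.1370
  ψ = 0.1370: g = 0.02046, g' = -1.0540 → ψ = 0.1564
  ψ = 0.1564: g = 0.00046, g' = -1.0072 → ψ = 0.1569
Converged at ψ = 0.1569.
Then V = ψ·F = 0.1569·330.5 = 51.9 mol/h and L = F − V = 278.6 mol/h.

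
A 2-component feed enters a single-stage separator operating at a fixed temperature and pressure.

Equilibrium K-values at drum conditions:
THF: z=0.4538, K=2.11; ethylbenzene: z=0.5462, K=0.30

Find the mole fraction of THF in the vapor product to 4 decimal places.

Material balance + equilibrium reduce to Σ zᵢ(Kᵢ−1)/(1+β(Kᵢ−1)) = 0.
Check two-phase: ΣzᵢKᵢ = 1.1214 > 1 and Σzᵢ/Kᵢ = 2.0357 > 1, so g(0) = 0.1214 > 0 and g(1) = -1.0357 < 0.
Newton iteration, β⁰ = 0.37:
  β = 0.3700: g = -0.15891, g' = -0.7684 → β = 0.1632
  β = 0.1632: g = -0.00518, g' = -0.7419 → β = 0.1562
Converged at β = 0.1562.
Compositions from xᵢ = zᵢ/(1+β(Kᵢ−1)), yᵢ = Kᵢxᵢ:
  THF: x = 0.3867, y = 0.8160
  ethylbenzene: x = 0.6133, y = 0.1840

y_THF = 0.8160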